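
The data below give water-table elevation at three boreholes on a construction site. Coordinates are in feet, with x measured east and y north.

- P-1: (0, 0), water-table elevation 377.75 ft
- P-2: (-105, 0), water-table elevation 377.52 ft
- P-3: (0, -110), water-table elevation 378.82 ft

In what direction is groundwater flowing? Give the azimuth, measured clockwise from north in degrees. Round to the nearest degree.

347°

∂h/∂x = (377.52 − 377.75) / (-105 − 0) = +0.002190
∂h/∂y = (378.82 − 377.75) / (-110 − 0) = -0.009727
Flow direction (−∇h) has components (-0.002190 E, +0.009727 N).
Azimuth = atan2(E, N) = atan2(-0.002190, +0.009727) = 347.3° ≈ 347°.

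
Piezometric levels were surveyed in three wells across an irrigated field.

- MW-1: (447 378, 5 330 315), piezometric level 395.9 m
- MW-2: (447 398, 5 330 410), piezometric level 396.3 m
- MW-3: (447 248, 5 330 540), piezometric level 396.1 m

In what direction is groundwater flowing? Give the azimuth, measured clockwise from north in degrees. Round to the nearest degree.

Taking MW-1 as reference: MW-2−MW-1 = (20, 95, +0.4); MW-3−MW-1 = (-130, 225, +0.2).
Determinant of the coordinate differences = 20·225 − (-130)·95 = 16850.
∂h/∂x = [(+0.4)·225 − (+0.2)·95] / 16850 = +0.004214
∂h/∂y = [20·(+0.2) − (-130)·(+0.4)] / 16850 = +0.003323
Flow direction (−∇h) has components (-0.004214 E, -0.003323 N).
Azimuth = atan2(E, N) = atan2(-0.004214, -0.003323) = 231.7° ≈ 232°.

232°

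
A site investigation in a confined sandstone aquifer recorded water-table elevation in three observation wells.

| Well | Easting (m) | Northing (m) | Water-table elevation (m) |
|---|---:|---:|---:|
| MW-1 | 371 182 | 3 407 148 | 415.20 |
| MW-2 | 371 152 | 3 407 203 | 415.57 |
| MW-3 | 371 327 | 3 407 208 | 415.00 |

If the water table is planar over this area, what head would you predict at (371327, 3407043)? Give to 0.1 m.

Taking MW-1 as reference: MW-2−MW-1 = (-30, 55, +0.37); MW-3−MW-1 = (145, 60, -0.20).
Determinant of the coordinate differences = (-30)·60 − 145·55 = -9775.
∂h/∂x = [(+0.37)·60 − (-0.20)·55] / -9775 = -0.003396
∂h/∂y = [(-30)·(-0.20) − 145·(+0.37)] / -9775 = +0.004875
h(371327, 3407043) = 415.20 + (-0.003396)·(145) + (+0.004875)·(-105) = 415.20 -0.492 -0.512 = 414.196 m.

414.2 m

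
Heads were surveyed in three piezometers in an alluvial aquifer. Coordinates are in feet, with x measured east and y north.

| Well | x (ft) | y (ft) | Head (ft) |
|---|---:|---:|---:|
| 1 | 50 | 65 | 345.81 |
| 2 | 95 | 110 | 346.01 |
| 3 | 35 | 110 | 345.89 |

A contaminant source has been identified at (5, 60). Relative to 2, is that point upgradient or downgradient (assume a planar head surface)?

downgradient

Taking 1 as reference: 2−1 = (45, 45, +0.20); 3−1 = (-15, 45, +0.08).
Solve a·Δx + b·Δy = Δh: det = 45·45 − (-15)·45 = 2700.
∂h/∂x = [(+0.20)·45 − (+0.08)·45] / 2700 = +0.002000
∂h/∂y = [45·(+0.08) − (-15)·(+0.20)] / 2700 = +0.002444
Head at (5, 60) = 345.81 + (+0.002000)·(-45) + (+0.002444)·(-5) = 345.71 ft.
That is lower than the 346.01 ft at 2, so the point is downgradient.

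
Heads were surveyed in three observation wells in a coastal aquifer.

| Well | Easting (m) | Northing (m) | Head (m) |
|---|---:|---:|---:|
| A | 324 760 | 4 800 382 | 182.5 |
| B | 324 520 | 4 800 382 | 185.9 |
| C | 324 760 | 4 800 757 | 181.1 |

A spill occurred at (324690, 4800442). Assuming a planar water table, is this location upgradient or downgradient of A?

∂h/∂x = (185.9 − 182.5) / (324520 − 324760) = -0.01417
∂h/∂y = (181.1 − 182.5) / (4800757 − 4800382) = -0.003733
Head at (324690, 4800442) = 182.5 + (-0.01417)·(-70) + (-0.003733)·(60) = 183.27 m.
That is higher than the 182.5 m at A, so the point is upgradient.

upgradient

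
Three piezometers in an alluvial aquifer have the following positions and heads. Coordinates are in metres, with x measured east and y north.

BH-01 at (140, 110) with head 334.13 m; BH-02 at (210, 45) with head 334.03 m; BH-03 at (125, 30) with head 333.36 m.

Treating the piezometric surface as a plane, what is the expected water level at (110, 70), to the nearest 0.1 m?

With h = a·x + b·y + c and BH-01 as origin, the differences give:
  70·a + (-65)·b = -0.10
  (-15)·a + (-80)·b = -0.77
Eliminate b (×(-80) and ×(-65), subtract): -6575·a = -42.050 → a = ∂h/∂x = +0.006395
Back-substitute: b = ∂h/∂y = +0.008426.
h(110, 70) = 334.13 + (+0.006395)·(-30) + (+0.008426)·(-40) = 334.13 -0.192 -0.337 = 333.601 m.

333.6 m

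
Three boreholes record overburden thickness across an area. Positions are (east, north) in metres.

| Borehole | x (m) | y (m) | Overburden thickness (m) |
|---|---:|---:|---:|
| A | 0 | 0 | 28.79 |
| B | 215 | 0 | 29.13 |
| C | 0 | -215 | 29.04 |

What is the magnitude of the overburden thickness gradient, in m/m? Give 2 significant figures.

∂d/∂x = (29.13 − 28.79) / (215 − 0) = +0.001581
∂d/∂y = (29.04 − 28.79) / (-215 − 0) = -0.001163
|∇f| = √(0.001581² + -0.001163²) = 0.001963 m/m

0.0020 m/m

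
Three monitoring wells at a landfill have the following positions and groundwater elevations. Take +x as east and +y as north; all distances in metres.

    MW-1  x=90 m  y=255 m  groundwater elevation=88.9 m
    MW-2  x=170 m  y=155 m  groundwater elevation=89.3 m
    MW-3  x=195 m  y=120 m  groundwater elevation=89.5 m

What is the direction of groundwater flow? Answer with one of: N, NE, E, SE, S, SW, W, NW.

With h = a·x + b·y + c and MW-1 as origin, the differences give:
  80·a + (-100)·b = +0.4
  105·a + (-135)·b = +0.6
Eliminate b (×(-135) and ×(-100), subtract): -300·a = 6.00 → a = ∂h/∂x = -0.02000
Back-substitute: b = ∂h/∂y = -0.02000.
Flow = −∇h = (+0.02000 east, +0.02000 north), which points northeast.

NE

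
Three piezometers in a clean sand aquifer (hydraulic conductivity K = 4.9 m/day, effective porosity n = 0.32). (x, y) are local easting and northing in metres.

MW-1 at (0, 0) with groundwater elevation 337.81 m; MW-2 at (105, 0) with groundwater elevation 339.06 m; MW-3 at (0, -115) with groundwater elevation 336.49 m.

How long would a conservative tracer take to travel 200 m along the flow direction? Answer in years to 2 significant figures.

∂h/∂x = (339.06 − 337.81) / (105 − 0) = +0.01190
∂h/∂y = (336.49 − 337.81) / (-115 − 0) = +0.01148
|∇h| = √(0.01190² + 0.01148²) = 0.01653
Seepage velocity v = K·i/n = 4.9 × 0.01653 / 0.32 = 0.2531 m/day.
t = 200 / 0.2531 = 790.2 days = 2.16 years.

2.2 years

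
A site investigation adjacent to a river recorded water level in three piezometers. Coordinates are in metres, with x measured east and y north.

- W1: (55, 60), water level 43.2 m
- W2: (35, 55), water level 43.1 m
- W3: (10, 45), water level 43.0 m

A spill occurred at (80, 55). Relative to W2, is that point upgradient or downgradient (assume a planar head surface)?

Differences from W1: to W2 (Δx, Δy, Δh) = (-20, -5, -0.1); to W3 = (-45, -15, -0.2).
Solve a·Δx + b·Δy = Δh: det = (-20)·(-15) − (-45)·(-5) = 75.
∂h/∂x = [(-0.1)·(-15) − (-0.2)·(-5)] / 75 = +0.006667
∂h/∂y = [(-20)·(-0.2) − (-45)·(-0.1)] / 75 = -0.006667
Head at (80, 55) = 43.2 + (+0.006667)·(25) + (-0.006667)·(-5) = 43.40 m.
That is higher than the 43.1 m at W2, so the point is upgradient.

upgradient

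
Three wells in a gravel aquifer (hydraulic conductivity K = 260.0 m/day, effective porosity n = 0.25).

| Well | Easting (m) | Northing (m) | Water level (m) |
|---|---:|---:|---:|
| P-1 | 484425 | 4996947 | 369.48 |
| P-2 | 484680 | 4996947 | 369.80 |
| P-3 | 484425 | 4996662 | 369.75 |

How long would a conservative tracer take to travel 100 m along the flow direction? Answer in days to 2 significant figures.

61 days

∂h/∂x = (369.80 − 369.48) / (484680 − 484425) = +0.001255
∂h/∂y = (369.75 − 369.48) / (4996662 − 4996947) = -0.0009474
|∇h| = √(0.001255² + -0.0009474²) = 0.001572
Seepage velocity v = K·i/n = 260.0 × 0.001572 / 0.25 = 1.635 m/day.
t = 100 / 1.635 = 61.16 days.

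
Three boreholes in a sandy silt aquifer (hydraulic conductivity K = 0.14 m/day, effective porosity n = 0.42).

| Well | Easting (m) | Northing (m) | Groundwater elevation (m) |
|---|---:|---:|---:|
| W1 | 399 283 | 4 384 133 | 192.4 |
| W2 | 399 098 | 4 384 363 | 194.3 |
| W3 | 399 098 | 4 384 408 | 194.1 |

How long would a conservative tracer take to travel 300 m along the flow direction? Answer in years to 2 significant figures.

With h = a·x + b·y + c and W1 as origin, the differences give:
  (-185)·a + 230·b = +1.9
  (-185)·a + 275·b = +1.7
Eliminate b (×275 and ×230, subtract): -8325·a = 131.50 → a = ∂h/∂x = -0.01580
Back-substitute: b = ∂h/∂y = -0.004444.
|∇h| = √(-0.01580² + -0.004444²) = 0.01641
Seepage velocity v = K·i/n = 0.14 × 0.01641 / 0.42 = 0.00547 m/day.
t = 300 / 0.00547 = 5.484e+04 days = 150 years.

150 years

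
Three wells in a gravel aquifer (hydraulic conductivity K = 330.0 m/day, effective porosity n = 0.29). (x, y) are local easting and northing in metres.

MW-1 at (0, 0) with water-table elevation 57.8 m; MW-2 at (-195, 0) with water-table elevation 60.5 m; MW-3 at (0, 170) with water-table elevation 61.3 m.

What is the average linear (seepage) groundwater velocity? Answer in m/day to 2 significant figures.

∂h/∂x = (60.5 − 57.8) / (-195 − 0) = -0.01385
∂h/∂y = (61.3 − 57.8) / (170 − 0) = +0.02059
|∇h| = √(-0.01385² + 0.02059²) = 0.02481
Seepage velocity v = K·i/n = 330.0 × 0.02481 / 0.29 = 28.23 m/day.

28 m/day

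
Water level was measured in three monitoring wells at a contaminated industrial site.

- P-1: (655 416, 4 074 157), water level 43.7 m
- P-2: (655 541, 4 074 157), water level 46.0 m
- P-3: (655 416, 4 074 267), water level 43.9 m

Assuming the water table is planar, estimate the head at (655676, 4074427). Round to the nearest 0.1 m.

49.0 m

∂h/∂x = (46.0 − 43.7) / (655541 − 655416) = +0.01840
∂h/∂y = (43.9 − 43.7) / (4074267 − 4074157) = +0.001818
h(655676, 4074427) = 43.7 + (+0.01840)·(260) + (+0.001818)·(270) = 43.7 +4.784 +0.491 = 48.975 m.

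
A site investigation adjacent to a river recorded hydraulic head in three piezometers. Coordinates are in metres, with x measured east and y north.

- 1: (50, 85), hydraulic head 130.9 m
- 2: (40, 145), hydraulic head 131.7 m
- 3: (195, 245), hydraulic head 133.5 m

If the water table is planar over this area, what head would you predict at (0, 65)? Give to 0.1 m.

130.5 m

With h = a·x + b·y + c and 1 as origin, the differences give:
  (-10)·a + 60·b = +0.8
  145·a + 160·b = +2.6
Eliminate b (×160 and ×60, subtract): -10300·a = -28.00 → a = ∂h/∂x = +0.002718
Back-substitute: b = ∂h/∂y = +0.01379.
h(0, 65) = 130.9 + (+0.002718)·(-50) + (+0.01379)·(-20) = 130.9 -0.136 -0.276 = 130.488 m.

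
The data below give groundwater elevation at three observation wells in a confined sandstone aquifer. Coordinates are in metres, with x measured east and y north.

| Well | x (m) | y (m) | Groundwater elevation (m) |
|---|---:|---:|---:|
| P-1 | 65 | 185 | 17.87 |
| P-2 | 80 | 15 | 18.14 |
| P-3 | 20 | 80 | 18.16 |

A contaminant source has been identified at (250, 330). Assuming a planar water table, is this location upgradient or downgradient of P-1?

Three-point gradient (reference P-1): Δ to P-2 = (15, -170, +0.27), Δ to P-3 = (-45, -105, +0.29).
∂h/∂x = -0.002271, ∂h/∂y = -0.001789 (det = -9225).
Head at (250, 330) = 17.87 + (-0.002271)·(185) + (-0.001789)·(145) = 17.19 m.
That is lower than the 17.87 m at P-1, so the point is downgradient.

downgradient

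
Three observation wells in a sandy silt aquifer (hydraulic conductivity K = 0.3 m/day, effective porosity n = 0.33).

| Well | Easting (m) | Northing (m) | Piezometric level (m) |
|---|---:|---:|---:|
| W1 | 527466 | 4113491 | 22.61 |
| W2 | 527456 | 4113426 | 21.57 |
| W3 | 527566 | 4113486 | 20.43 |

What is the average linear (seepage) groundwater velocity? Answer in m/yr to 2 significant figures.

With h = a·x + b·y + c and W1 as origin, the differences give:
  (-10)·a + (-65)·b = -1.04
  100·a + (-5)·b = -2.18
Eliminate b (×(-5) and ×(-65), subtract): 6550·a = -136.500 → a = ∂h/∂x = -0.02084
Back-substitute: b = ∂h/∂y = +0.01921.
|∇h| = √(-0.02084² + 0.01921²) = 0.02834
Seepage velocity v = K·i/n = 0.3 × 0.02834 / 0.33 = 0.02576 m/day = 9.409 m/yr.

9.4 m/yr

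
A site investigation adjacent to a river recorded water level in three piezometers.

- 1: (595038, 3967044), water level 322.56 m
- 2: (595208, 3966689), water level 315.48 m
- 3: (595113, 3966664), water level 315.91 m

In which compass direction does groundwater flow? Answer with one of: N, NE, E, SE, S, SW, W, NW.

SE

Differences from 1: to 2 (Δx, Δy, Δh) = (170, -355, -7.08); to 3 = (75, -380, -6.65).
Determinant of the coordinate differences = 170·(-380) − 75·(-355) = -37975.
∂h/∂x = [(-7.08)·(-380) − (-6.65)·(-355)] / -37975 = -0.008681
∂h/∂y = [170·(-6.65) − 75·(-7.08)] / -37975 = +0.01579
Flow = −∇h = (+0.008681 east, -0.01579 north), which points southeast.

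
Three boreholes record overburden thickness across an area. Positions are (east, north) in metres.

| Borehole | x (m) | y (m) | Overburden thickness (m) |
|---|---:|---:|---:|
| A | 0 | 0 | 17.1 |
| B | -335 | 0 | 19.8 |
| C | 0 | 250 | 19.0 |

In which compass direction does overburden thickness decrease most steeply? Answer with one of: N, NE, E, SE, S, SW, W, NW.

∂d/∂x = (19.8 − 17.1) / (-335 − 0) = -0.008060
∂d/∂y = (19.0 − 17.1) / (250 − 0) = +0.007600
Steepest decrease is along −∇f = (+0.008060 E, -0.007600 N) → southeast.

SE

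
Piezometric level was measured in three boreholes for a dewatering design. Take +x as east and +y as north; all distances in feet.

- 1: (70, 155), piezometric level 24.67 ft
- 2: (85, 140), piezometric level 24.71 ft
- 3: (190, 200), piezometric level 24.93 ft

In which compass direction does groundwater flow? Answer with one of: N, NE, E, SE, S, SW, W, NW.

With h = a·x + b·y + c and 1 as origin, the differences give:
  15·a + (-15)·b = +0.04
  120·a + 45·b = +0.26
Eliminate b (×45 and ×(-15), subtract): 2475·a = 5.700 → a = ∂h/∂x = +0.002303
Back-substitute: b = ∂h/∂y = -0.0003636.
Flow = −∇h = (-0.002303 east, +0.0003636 north), which points west.

W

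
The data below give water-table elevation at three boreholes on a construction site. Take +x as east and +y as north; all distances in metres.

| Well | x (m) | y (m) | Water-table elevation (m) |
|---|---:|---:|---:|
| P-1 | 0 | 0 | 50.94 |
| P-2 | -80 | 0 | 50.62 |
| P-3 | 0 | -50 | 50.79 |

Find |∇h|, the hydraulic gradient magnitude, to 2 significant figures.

0.0050

∂h/∂x = (50.62 − 50.94) / (-80 − 0) = +0.004000
∂h/∂y = (50.79 − 50.94) / (-50 − 0) = +0.003000
|∇h| = √(0.004000² + 0.003000²) = 0.005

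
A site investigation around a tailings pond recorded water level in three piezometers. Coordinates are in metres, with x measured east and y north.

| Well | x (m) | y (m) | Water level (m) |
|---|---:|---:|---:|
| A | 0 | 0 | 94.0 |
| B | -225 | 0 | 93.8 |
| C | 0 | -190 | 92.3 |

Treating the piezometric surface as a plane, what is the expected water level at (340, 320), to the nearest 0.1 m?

97.2 m

∂h/∂x = (93.8 − 94.0) / (-225 − 0) = +0.0008889
∂h/∂y = (92.3 − 94.0) / (-190 − 0) = +0.008947
h(340, 320) = 94.0 + (+0.0008889)·(340) + (+0.008947)·(320) = 94.0 +0.302 +2.863 = 97.165 m.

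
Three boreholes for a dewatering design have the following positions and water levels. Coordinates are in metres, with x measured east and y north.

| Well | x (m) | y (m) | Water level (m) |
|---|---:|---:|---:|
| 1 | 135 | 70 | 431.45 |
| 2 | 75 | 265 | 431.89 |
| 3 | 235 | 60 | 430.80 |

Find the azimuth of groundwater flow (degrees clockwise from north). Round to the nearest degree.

Taking 1 as reference: 2−1 = (-60, 195, +0.44); 3−1 = (100, -10, -0.65).
Solve a·Δx + b·Δy = Δh: det = (-60)·(-10) − 100·195 = -18900.
∂h/∂x = [(+0.44)·(-10) − (-0.65)·195] / -18900 = -0.006474
∂h/∂y = [(-60)·(-0.65) − 100·(+0.44)] / -18900 = +0.0002646
Flow direction (−∇h) has components (+0.006474 E, -0.0002646 N).
Azimuth = atan2(E, N) = atan2(+0.006474, -0.0002646) = 92.3° ≈ 092°.

092°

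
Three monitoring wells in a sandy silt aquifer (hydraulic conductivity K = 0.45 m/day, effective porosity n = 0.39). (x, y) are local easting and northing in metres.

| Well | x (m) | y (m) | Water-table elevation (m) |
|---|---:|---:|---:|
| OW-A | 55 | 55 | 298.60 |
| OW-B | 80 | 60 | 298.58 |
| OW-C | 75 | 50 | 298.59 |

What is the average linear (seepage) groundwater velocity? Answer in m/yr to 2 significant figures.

With h = a·x + b·y + c and OW-A as origin, the differences give:
  25·a + 5·b = -0.02
  20·a + (-5)·b = -0.01
Eliminate b (×(-5) and ×5, subtract): -225·a = 0.150 → a = ∂h/∂x = -0.0006667
Back-substitute: b = ∂h/∂y = -0.0006667.
|∇h| = √(-0.0006667² + -0.0006667²) = 0.0009429
Seepage velocity v = K·i/n = 0.45 × 0.0009429 / 0.39 = 0.001088 m/day = 0.3974 m/yr.

0.40 m/yr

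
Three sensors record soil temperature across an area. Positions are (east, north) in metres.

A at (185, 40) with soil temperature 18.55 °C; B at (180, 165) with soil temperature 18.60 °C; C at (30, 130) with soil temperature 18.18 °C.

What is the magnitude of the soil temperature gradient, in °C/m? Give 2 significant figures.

Differences from A: to B (Δx, Δy, Δh) = (-5, 125, +0.05); to C = (-155, 90, -0.37).
Solve a·Δx + b·Δy = ΔT: det = (-5)·90 − (-155)·125 = 18925.
∂T/∂x = [(+0.05)·90 − (-0.37)·125] / 18925 = +0.002682
∂T/∂y = [(-5)·(-0.37) − (-155)·(+0.05)] / 18925 = +0.0005073
|∇f| = √(0.002682² + 0.0005073²) = 0.00273 °C/m

0.0027 °C/m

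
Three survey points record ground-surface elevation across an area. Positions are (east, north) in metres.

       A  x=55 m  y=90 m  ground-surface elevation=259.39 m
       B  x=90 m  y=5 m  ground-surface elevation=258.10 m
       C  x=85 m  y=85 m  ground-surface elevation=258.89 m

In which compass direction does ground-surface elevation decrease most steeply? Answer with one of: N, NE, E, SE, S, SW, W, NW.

With z = a·x + b·y + c and A as origin, the differences give:
  35·a + (-85)·b = -1.29
  30·a + (-5)·b = -0.50
Eliminate b (×(-5) and ×(-85), subtract): 2375·a = -36.050 → a = ∂z/∂x = -0.01518
Back-substitute: b = ∂z/∂y = +0.008926.
Steepest decrease is along −∇f = (+0.01518 E, -0.008926 N) → southeast.

SE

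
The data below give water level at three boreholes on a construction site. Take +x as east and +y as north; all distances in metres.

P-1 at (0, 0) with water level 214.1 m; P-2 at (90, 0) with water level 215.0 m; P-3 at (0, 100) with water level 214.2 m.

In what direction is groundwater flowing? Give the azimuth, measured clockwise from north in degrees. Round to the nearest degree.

∂h/∂x = (215.0 − 214.1) / (90 − 0) = +0.01000
∂h/∂y = (214.2 − 214.1) / (100 − 0) = +0.0010000
Flow direction (−∇h) has components (-0.01000 E, -0.0010000 N).
Azimuth = atan2(E, N) = atan2(-0.01000, -0.0010000) = 264.3° ≈ 264°.

264°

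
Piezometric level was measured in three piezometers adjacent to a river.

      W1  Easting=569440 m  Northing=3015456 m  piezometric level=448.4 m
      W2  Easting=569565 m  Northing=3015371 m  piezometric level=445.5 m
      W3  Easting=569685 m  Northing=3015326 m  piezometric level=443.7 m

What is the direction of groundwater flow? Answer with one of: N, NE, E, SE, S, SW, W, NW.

S

With h = a·x + b·y + c and W1 as origin, the differences give:
  125·a + (-85)·b = -2.9
  245·a + (-130)·b = -4.7
Eliminate b (×(-130) and ×(-85), subtract): 4575·a = -22.50 → a = ∂h/∂x = -0.004918
Back-substitute: b = ∂h/∂y = +0.02689.
Flow = −∇h = (+0.004918 east, -0.02689 north), which points south.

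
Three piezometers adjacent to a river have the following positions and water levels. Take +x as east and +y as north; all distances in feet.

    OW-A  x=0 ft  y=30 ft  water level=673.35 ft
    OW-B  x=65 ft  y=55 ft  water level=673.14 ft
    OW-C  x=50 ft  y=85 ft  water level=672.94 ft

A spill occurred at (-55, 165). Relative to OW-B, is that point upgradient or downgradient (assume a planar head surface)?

downgradient

Three-point gradient (reference OW-A): Δ to OW-B = (65, 25, -0.21), Δ to OW-C = (50, 55, -0.41).
∂h/∂x = -0.0005591, ∂h/∂y = -0.006946 (det = 2325).
Head at (-55, 165) = 673.35 + (-0.0005591)·(-55) + (-0.006946)·(135) = 672.44 ft.
That is lower than the 673.14 ft at OW-B, so the point is downgradient.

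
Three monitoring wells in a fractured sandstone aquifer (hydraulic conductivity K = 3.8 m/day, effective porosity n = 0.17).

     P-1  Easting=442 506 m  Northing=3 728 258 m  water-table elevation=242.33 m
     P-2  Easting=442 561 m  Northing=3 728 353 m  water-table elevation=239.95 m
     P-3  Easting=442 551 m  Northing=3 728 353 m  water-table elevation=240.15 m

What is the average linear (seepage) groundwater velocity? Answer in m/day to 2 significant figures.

With h = a·x + b·y + c and P-1 as origin, the differences give:
  55·a + 95·b = -2.38
  45·a + 95·b = -2.18
Eliminate b (×95 and ×95, subtract): 950·a = -19.000 → a = ∂h/∂x = -0.02000
Back-substitute: b = ∂h/∂y = -0.01347.
|∇h| = √(-0.02000² + -0.01347²) = 0.02411
Seepage velocity v = K·i/n = 3.8 × 0.02411 / 0.17 = 0.5389 m/day.

0.54 m/day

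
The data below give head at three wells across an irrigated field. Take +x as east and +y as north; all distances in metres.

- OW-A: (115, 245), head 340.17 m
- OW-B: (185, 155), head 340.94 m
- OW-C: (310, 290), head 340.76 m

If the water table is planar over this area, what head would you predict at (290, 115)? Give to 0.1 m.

341.6 m

Taking OW-A as reference: OW-B−OW-A = (70, -90, +0.77); OW-C−OW-A = (195, 45, +0.59).
Solve a·Δx + b·Δy = Δh: det = 70·45 − 195·(-90) = 20700.
∂h/∂x = [(+0.77)·45 − (+0.59)·(-90)] / 20700 = +0.004239
∂h/∂y = [70·(+0.59) − 195·(+0.77)] / 20700 = -0.005258
h(290, 115) = 340.17 + (+0.004239)·(175) + (-0.005258)·(-130) = 340.17 +0.742 +0.684 = 341.595 m.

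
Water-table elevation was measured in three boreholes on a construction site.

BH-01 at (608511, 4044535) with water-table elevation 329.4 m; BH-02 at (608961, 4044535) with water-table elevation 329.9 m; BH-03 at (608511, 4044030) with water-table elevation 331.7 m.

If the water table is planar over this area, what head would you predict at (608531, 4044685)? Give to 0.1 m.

∂h/∂x = (329.9 − 329.4) / (608961 − 608511) = +0.001111
∂h/∂y = (331.7 − 329.4) / (4044030 − 4044535) = -0.004554
h(608531, 4044685) = 329.4 + (+0.001111)·(20) + (-0.004554)·(150) = 329.4 +0.022 -0.683 = 328.739 m.

328.7 m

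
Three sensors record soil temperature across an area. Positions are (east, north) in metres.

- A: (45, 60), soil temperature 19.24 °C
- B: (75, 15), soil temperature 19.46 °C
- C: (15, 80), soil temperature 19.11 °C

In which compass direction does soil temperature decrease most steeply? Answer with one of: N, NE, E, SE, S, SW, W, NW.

NW

With T = a·x + b·y + c and A as origin, the differences give:
  30·a + (-45)·b = +0.22
  (-30)·a + 20·b = -0.13
Eliminate b (×20 and ×(-45), subtract): -750·a = -1.450 → a = ∂T/∂x = +0.001933
Back-substitute: b = ∂T/∂y = -0.003600.
Steepest decrease is along −∇f = (-0.001933 E, +0.003600 N) → northwest.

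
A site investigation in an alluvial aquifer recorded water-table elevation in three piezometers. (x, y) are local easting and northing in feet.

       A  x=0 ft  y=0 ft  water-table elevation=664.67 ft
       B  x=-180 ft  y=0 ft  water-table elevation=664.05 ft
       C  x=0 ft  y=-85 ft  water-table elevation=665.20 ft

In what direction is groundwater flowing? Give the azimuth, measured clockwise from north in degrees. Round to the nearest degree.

331°

∂h/∂x = (664.05 − 664.67) / (-180 − 0) = +0.003444
∂h/∂y = (665.20 − 664.67) / (-85 − 0) = -0.006235
Flow direction (−∇h) has components (-0.003444 E, +0.006235 N).
Azimuth = atan2(E, N) = atan2(-0.003444, +0.006235) = 331.1° ≈ 331°.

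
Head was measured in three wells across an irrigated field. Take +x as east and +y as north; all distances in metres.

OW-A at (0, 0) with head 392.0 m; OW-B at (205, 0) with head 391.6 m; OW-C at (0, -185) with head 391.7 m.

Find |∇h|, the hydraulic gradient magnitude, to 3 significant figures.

0.00254

∂h/∂x = (391.6 − 392.0) / (205 − 0) = -0.001951
∂h/∂y = (391.7 − 392.0) / (-185 − 0) = +0.001622
|∇h| = √(-0.001951² + 0.001622²) = 0.002537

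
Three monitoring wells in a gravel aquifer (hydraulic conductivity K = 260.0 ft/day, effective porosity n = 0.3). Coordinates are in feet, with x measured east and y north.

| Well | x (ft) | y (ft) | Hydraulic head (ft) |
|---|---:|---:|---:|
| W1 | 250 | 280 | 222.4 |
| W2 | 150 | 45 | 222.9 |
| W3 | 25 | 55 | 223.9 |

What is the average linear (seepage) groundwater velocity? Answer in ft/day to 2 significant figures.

6.9 ft/day

Differences from W1: to W2 (Δx, Δy, Δh) = (-100, -235, +0.5); to W3 = (-225, -225, +1.5).
Solve a·Δx + b·Δy = Δh: det = (-100)·(-225) − (-225)·(-235) = -30375.
∂h/∂x = [(+0.5)·(-225) − (+1.5)·(-235)] / -30375 = -0.007901
∂h/∂y = [(-100)·(+1.5) − (-225)·(+0.5)] / -30375 = +0.001235
|∇h| = √(-0.007901² + 0.001235²) = 0.007997
Seepage velocity v = K·i/n = 260.0 × 0.007997 / 0.3 = 6.931 ft/day.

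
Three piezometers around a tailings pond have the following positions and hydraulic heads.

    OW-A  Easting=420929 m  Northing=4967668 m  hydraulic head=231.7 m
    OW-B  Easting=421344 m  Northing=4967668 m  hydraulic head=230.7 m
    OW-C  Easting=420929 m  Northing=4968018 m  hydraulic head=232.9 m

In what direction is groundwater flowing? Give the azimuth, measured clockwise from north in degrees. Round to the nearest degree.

145°

∂h/∂x = (230.7 − 231.7) / (421344 − 420929) = -0.002410
∂h/∂y = (232.9 − 231.7) / (4968018 − 4967668) = +0.003429
Flow direction (−∇h) has components (+0.002410 E, -0.003429 N).
Azimuth = atan2(E, N) = atan2(+0.002410, -0.003429) = 144.9° ≈ 145°.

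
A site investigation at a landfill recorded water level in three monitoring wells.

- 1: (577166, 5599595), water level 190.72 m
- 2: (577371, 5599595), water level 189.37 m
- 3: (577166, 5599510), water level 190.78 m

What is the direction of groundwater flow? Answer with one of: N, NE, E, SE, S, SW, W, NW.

E

∂h/∂x = (189.37 − 190.72) / (577371 − 577166) = -0.006585
∂h/∂y = (190.78 − 190.72) / (5599510 − 5599595) = -0.0007059
Flow = −∇h = (+0.006585 east, +0.0007059 north), which points east.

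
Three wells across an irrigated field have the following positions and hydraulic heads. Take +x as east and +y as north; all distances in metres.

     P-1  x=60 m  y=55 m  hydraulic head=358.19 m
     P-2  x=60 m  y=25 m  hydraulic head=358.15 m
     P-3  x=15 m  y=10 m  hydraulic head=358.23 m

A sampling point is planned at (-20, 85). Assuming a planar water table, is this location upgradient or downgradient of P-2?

Three-point gradient (reference P-1): Δ to P-2 = (0, -30, -0.04), Δ to P-3 = (-45, -45, +0.04).
∂h/∂x = -0.002222, ∂h/∂y = +0.001333 (det = -1350).
Head at (-20, 85) = 358.19 + (-0.002222)·(-80) + (+0.001333)·(30) = 358.41 m.
That is higher than the 358.15 m at P-2, so the point is upgradient.

upgradient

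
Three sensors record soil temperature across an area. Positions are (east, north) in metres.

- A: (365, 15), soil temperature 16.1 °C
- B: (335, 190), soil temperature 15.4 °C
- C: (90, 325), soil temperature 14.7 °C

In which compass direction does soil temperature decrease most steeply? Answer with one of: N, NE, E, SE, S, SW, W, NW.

Differences from A: to B (Δx, Δy, Δh) = (-30, 175, -0.7); to C = (-275, 310, -1.4).
Solve a·Δx + b·Δy = ΔT: det = (-30)·310 − (-275)·175 = 38825.
∂T/∂x = [(-0.7)·310 − (-1.4)·175] / 38825 = +0.0007212
∂T/∂y = [(-30)·(-1.4) − (-275)·(-0.7)] / 38825 = -0.003876
Steepest decrease is along −∇f = (-0.0007212 E, +0.003876 N) → north.

N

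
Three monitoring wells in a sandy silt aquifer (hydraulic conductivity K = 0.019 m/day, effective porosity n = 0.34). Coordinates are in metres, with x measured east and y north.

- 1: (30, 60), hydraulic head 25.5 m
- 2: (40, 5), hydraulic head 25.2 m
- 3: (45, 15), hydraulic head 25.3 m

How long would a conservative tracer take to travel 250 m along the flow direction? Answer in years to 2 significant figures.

1300 years

Taking 1 as reference: 2−1 = (10, -55, -0.3); 3−1 = (15, -45, -0.2).
Determinant of the coordinate differences = 10·(-45) − 15·(-55) = 375.
∂h/∂x = [(-0.3)·(-45) − (-0.2)·(-55)] / 375 = +0.006667
∂h/∂y = [10·(-0.2) − 15·(-0.3)] / 375 = +0.006667
|∇h| = √(0.006667² + 0.006667²) = 0.009429
Seepage velocity v = K·i/n = 0.019 × 0.009429 / 0.34 = 0.0005269 m/day.
t = 250 / 0.0005269 = 4.745e+05 days = 1.3e+03 years.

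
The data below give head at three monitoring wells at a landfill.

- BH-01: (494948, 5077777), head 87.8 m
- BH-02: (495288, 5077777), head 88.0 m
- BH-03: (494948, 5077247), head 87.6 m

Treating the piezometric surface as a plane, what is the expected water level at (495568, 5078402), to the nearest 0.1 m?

∂h/∂x = (88.0 − 87.8) / (495288 − 494948) = +0.0005882
∂h/∂y = (87.6 − 87.8) / (5077247 − 5077777) = +0.0003774
h(495568, 5078402) = 87.8 + (+0.0005882)·(620) + (+0.0003774)·(625) = 87.8 +0.365 +0.236 = 88.401 m.

88.4 m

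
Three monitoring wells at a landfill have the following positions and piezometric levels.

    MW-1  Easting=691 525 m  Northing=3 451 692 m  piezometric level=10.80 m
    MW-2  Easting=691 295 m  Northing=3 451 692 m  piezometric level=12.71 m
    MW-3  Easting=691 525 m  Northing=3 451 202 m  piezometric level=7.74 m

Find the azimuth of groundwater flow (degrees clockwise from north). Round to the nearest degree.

∂h/∂x = (12.71 − 10.80) / (691295 − 691525) = -0.008304
∂h/∂y = (7.74 − 10.80) / (3451202 − 3451692) = +0.006245
Flow direction (−∇h) has components (+0.008304 E, -0.006245 N).
Azimuth = atan2(E, N) = atan2(+0.008304, -0.006245) = 126.9° ≈ 127°.

127°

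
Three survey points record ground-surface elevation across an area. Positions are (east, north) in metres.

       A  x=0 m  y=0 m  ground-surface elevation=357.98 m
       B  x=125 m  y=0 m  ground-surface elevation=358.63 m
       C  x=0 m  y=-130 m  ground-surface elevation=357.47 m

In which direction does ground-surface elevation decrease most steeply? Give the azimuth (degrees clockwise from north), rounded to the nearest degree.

∂z/∂x = (358.63 − 357.98) / (125 − 0) = +0.005200
∂z/∂y = (357.47 − 357.98) / (-130 − 0) = +0.003923
Steepest decrease is along −∇f: components (-0.005200 E, -0.003923 N).
Azimuth = atan2(-0.005200, -0.003923) = 233.0° ≈ 233°.

233°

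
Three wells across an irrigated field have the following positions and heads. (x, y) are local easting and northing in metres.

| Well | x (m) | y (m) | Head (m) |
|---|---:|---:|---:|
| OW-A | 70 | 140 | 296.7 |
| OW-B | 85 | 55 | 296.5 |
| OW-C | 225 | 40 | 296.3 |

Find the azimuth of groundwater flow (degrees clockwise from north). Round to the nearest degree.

Differences from OW-A: to OW-B (Δx, Δy, Δh) = (15, -85, -0.2); to OW-C = (155, -100, -0.4).
Solve a·Δx + b·Δy = Δh: det = 15·(-100) − 155·(-85) = 11675.
∂h/∂x = [(-0.2)·(-100) − (-0.4)·(-85)] / 11675 = -0.001199
∂h/∂y = [15·(-0.4) − 155·(-0.2)] / 11675 = +0.002141
Flow direction (−∇h) has components (+0.001199 E, -0.002141 N).
Azimuth = atan2(E, N) = atan2(+0.001199, -0.002141) = 150.8° ≈ 151°.

151°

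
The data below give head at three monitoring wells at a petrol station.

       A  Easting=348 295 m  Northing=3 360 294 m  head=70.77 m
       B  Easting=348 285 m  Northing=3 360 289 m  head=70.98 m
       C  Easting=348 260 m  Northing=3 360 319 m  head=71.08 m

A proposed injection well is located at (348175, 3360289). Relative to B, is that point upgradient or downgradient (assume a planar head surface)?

upgradient

Taking A as reference: B−A = (-10, -5, +0.21); C−A = (-35, 25, +0.31).
Determinant of the coordinate differences = (-10)·25 − (-35)·(-5) = -425.
∂h/∂x = [(+0.21)·25 − (+0.31)·(-5)] / -425 = -0.01600
∂h/∂y = [(-10)·(+0.31) − (-35)·(+0.21)] / -425 = -0.01000
Head at (348175, 3360289) = 70.77 + (-0.01600)·(-120) + (-0.01000)·(-5) = 72.74 m.
That is higher than the 70.98 m at B, so the point is upgradient.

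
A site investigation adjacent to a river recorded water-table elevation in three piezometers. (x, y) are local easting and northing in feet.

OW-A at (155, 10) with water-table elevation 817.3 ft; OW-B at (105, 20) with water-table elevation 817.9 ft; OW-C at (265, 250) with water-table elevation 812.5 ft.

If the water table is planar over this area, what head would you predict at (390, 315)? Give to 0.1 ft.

Three-point gradient (reference OW-A): Δ to OW-B = (-50, 10, +0.6), Δ to OW-C = (110, 240, -4.8).
∂h/∂x = -0.01466, ∂h/∂y = -0.01328 (det = -13100).
h(390, 315) = 817.3 + (-0.01466)·(235) + (-0.01328)·(305) = 817.3 -3.444 -4.051 = 809.805 ft.

809.8 ft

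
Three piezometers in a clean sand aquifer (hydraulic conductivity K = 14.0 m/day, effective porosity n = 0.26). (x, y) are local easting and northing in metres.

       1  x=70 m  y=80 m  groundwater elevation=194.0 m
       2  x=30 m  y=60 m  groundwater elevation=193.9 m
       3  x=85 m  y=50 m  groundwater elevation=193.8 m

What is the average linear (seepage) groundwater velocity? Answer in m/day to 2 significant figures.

With h = a·x + b·y + c and 1 as origin, the differences give:
  (-40)·a + (-20)·b = -0.1
  15·a + (-30)·b = -0.2
Eliminate b (×(-30) and ×(-20), subtract): 1500·a = -1.00 → a = ∂h/∂x = -0.0006667
Back-substitute: b = ∂h/∂y = +0.006333.
|∇h| = √(-0.0006667² + 0.006333²) = 0.006368
Seepage velocity v = K·i/n = 14.0 × 0.006368 / 0.26 = 0.3429 m/day.

0.34 m/day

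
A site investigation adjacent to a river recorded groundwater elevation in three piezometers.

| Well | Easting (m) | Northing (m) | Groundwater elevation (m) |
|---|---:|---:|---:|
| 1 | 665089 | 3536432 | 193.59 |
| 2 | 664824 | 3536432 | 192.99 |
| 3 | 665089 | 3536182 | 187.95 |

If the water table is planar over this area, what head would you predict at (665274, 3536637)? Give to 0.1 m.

198.6 m

∂h/∂x = (192.99 − 193.59) / (664824 − 665089) = +0.002264
∂h/∂y = (187.95 − 193.59) / (3536182 − 3536432) = +0.02256
h(665274, 3536637) = 193.59 + (+0.002264)·(185) + (+0.02256)·(205) = 193.59 +0.419 +4.625 = 198.634 m.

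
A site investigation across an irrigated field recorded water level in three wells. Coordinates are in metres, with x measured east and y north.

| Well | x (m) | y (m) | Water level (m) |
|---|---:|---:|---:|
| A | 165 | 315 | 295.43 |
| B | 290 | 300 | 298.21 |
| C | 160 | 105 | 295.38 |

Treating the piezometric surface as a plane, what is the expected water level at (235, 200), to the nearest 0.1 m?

Differences from A: to B (Δx, Δy, Δh) = (125, -15, +2.78); to C = (-5, -210, -0.05).
Determinant of the coordinate differences = 125·(-210) − (-5)·(-15) = -26325.
∂h/∂x = [(+2.78)·(-210) − (-0.05)·(-15)] / -26325 = +0.02221
∂h/∂y = [125·(-0.05) − (-5)·(+2.78)] / -26325 = -0.0002906
h(235, 200) = 295.43 + (+0.02221)·(70) + (-0.0002906)·(-115) = 295.43 +1.554 +0.033 = 297.018 m.

297.0 m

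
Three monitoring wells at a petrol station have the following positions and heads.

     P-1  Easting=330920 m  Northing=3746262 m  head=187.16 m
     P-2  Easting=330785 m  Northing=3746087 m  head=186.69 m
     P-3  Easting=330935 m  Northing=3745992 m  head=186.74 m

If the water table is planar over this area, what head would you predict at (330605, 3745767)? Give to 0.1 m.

Taking P-1 as reference: P-2−P-1 = (-135, -175, -0.47); P-3−P-1 = (15, -270, -0.42).
Solve a·Δx + b·Δy = Δh: det = (-135)·(-270) − 15·(-175) = 39075.
∂h/∂x = [(-0.47)·(-270) − (-0.42)·(-175)] / 39075 = +0.001367
∂h/∂y = [(-135)·(-0.42) − 15·(-0.47)] / 39075 = +0.001631
h(330605, 3745767) = 187.16 + (+0.001367)·(-315) + (+0.001631)·(-495) = 187.16 -0.430 -0.808 = 185.922 m.

185.9 m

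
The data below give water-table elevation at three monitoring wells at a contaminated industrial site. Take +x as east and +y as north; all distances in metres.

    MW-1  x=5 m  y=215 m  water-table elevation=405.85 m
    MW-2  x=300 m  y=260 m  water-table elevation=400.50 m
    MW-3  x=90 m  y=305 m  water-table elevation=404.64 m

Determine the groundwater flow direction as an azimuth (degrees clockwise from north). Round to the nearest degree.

103°

With h = a·x + b·y + c and MW-1 as origin, the differences give:
  295·a + 45·b = -5.35
  85·a + 90·b = -1.21
Eliminate b (×90 and ×45, subtract): 22725·a = -427.050 → a = ∂h/∂x = -0.01879
Back-substitute: b = ∂h/∂y = +0.004304.
Flow direction (−∇h) has components (+0.01879 E, -0.004304 N).
Azimuth = atan2(E, N) = atan2(+0.01879, -0.004304) = 102.9° ≈ 103°.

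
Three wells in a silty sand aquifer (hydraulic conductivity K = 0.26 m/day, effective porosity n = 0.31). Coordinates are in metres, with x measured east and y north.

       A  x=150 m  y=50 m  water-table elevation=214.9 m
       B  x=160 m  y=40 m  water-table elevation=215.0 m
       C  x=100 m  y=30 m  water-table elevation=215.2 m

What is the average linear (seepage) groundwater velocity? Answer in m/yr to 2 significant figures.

3.5 m/yr

Taking A as reference: B−A = (10, -10, +0.1); C−A = (-50, -20, +0.3).
Solve a·Δx + b·Δy = Δh: det = 10·(-20) − (-50)·(-10) = -700.
∂h/∂x = [(+0.1)·(-20) − (+0.3)·(-10)] / -700 = -0.001429
∂h/∂y = [10·(+0.3) − (-50)·(+0.1)] / -700 = -0.01143
|∇h| = √(-0.001429² + -0.01143²) = 0.01152
Seepage velocity v = K·i/n = 0.26 × 0.01152 / 0.31 = 0.009662 m/day = 3.529 m/yr.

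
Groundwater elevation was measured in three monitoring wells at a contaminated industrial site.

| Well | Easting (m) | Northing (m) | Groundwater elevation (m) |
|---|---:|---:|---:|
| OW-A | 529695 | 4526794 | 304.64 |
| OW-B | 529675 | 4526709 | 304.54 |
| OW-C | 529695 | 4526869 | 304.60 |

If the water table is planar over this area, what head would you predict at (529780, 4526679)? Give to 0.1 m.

305.3 m

With h = a·x + b·y + c and OW-A as origin, the differences give:
  (-20)·a + (-85)·b = -0.10
  0·a + 75·b = -0.04
Eliminate b (×75 and ×(-85), subtract): -1500·a = -10.900 → a = ∂h/∂x = +0.007267
Back-substitute: b = ∂h/∂y = -0.0005333.
h(529780, 4526679) = 304.64 + (+0.007267)·(85) + (-0.0005333)·(-115) = 304.64 +0.618 +0.061 = 305.319 m.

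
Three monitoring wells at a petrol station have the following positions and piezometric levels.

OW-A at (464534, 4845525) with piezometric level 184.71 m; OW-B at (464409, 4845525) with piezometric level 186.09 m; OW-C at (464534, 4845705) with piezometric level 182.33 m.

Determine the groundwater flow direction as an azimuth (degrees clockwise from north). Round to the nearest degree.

040°

∂h/∂x = (186.09 − 184.71) / (464409 − 464534) = -0.01104
∂h/∂y = (182.33 − 184.71) / (4845705 − 4845525) = -0.01322
Flow direction (−∇h) has components (+0.01104 E, +0.01322 N).
Azimuth = atan2(E, N) = atan2(+0.01104, +0.01322) = 39.9° ≈ 040°.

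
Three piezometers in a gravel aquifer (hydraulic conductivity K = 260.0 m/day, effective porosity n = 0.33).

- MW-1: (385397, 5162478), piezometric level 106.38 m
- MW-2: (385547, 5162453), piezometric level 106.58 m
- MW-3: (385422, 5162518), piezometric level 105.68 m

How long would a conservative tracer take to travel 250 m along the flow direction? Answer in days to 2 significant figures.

19 days

Three-point gradient (reference MW-1): Δ to MW-2 = (150, -25, +0.20), Δ to MW-3 = (25, 40, -0.70).
∂h/∂x = -0.001434, ∂h/∂y = -0.01660 (det = 6625).
|∇h| = √(-0.001434² + -0.01660²) = 0.01666
Seepage velocity v = K·i/n = 260.0 × 0.01666 / 0.33 = 13.13 m/day.
t = 250 / 13.13 = 19.04 days.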